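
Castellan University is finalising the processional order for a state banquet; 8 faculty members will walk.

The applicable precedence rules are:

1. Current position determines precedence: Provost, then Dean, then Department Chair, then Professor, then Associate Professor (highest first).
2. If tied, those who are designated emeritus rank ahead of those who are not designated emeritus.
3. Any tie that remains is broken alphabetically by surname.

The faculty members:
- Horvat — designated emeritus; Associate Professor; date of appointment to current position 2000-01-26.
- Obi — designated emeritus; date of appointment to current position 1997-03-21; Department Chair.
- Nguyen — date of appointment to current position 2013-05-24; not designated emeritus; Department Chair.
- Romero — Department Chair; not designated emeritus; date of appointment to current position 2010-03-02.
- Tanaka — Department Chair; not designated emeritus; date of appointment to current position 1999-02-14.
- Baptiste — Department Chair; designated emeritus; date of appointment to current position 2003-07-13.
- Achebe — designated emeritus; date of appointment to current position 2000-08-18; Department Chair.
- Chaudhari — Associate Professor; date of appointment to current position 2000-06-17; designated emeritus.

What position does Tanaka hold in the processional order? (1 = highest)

6

By current position: Achebe, Baptiste, Obi, Nguyen, Romero and Tanaka (Department Chair); then Chaudhari and Horvat (Associate Professor).
Among Achebe, Baptiste, Obi, Nguyen, Romero and Tanaka, designated emeritus before not designated emeritus: Achebe, Baptiste and Obi (designated emeritus) before Nguyen, Romero and Tanaka (not designated emeritus).
Among Achebe, Baptiste and Obi, alphabetically by surname: Achebe before Baptiste before Obi.
Among Nguyen, Romero and Tanaka, alphabetically by surname: Nguyen before Romero before Tanaka.
Chaudhari and Horvat are each designated emeritus, so the next rule applies.
Among Chaudhari and Horvat, alphabetically by surname: Chaudhari before Horvat.
Order: Achebe, Baptiste, Obi, Nguyen, Romero, Tanaka, Chaudhari, Horvat. So position 6.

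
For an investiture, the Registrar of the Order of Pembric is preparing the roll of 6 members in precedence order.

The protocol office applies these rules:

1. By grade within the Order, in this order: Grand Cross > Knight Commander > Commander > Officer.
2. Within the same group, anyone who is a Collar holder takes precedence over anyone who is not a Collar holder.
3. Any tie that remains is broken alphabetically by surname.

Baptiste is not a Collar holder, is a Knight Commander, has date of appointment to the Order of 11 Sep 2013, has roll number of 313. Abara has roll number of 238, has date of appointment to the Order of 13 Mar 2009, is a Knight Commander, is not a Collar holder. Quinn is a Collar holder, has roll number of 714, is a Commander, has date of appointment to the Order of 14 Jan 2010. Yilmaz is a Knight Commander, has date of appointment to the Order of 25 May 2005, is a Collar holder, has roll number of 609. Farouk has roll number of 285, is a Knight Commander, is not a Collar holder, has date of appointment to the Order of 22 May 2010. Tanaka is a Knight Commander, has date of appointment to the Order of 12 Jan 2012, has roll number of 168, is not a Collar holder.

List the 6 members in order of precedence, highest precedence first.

Yilmaz, Abara, Baptiste, Farouk, Tanaka, Quinn

By grade within the Order: Yilmaz, Abara, Baptiste, Farouk and Tanaka (Knight Commander); then Quinn (Commander).
Among Yilmaz, Abara, Baptiste, Farouk and Tanaka, a Collar holder before not a Collar holder: Yilmaz (a Collar holder) before Abara, Baptiste, Farouk and Tanaka (not a Collar holder).
Among Abara, Baptiste, Farouk and Tanaka, alphabetically by surname: Abara before Baptiste before Farouk before Tanaka.
Full order: Yilmaz, Abara, Baptiste, Farouk, Tanaka, Quinn.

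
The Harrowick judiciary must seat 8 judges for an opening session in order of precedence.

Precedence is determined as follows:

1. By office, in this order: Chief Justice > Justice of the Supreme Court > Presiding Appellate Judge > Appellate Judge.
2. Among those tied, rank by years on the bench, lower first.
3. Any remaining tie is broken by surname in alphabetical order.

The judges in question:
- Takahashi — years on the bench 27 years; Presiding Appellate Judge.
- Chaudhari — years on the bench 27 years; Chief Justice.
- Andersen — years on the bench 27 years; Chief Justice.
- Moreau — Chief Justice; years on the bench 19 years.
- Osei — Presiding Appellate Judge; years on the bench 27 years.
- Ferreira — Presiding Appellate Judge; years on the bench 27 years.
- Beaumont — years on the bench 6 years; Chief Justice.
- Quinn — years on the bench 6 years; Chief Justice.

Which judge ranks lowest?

Takahashi

By office: Beaumont, Quinn, Moreau, Andersen and Chaudhari (Chief Justice); then Ferreira, Osei and Takahashi (Presiding Appellate Judge).
Among Beaumont, Quinn, Moreau, Andersen and Chaudhari, by years on the bench (lower first): Beaumont and Quinn (6 years) before Moreau (19 years) before Andersen and Chaudhari (27 years).
Among Beaumont and Quinn, alphabetically by surname: Beaumont before Quinn.
Among Andersen and Chaudhari, alphabetically by surname: Andersen before Chaudhari.
Ferreira, Osei and Takahashi all have years on the bench 27 years, so the next rule applies.
Among Ferreira, Osei and Takahashi, alphabetically by surname: Ferreira before Osei before Takahashi.
Order: Beaumont, Quinn, Moreau, Andersen, Chaudhari, Ferreira, Osei, Takahashi.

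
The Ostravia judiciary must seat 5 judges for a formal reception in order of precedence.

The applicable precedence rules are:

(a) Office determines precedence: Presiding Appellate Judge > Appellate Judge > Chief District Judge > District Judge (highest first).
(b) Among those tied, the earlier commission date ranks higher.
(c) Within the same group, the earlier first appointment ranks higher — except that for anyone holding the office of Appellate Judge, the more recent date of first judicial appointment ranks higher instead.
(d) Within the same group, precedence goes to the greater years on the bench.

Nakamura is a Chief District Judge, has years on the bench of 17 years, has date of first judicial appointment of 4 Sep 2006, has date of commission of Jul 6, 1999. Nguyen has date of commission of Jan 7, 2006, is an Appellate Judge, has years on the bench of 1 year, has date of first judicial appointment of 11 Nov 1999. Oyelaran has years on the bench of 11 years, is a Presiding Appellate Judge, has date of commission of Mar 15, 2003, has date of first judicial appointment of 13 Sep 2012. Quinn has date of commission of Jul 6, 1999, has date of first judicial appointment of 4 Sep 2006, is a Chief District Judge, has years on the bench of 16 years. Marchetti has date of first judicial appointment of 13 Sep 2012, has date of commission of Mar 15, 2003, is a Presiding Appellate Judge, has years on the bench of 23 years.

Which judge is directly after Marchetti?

Oyelaran

By office: Marchetti and Oyelaran (Presiding Appellate Judge); then Nguyen (Appellate Judge); then Nakamura and Quinn (Chief District Judge).
Marchetti and Oyelaran both have date of commission Mar 15, 2003, so the next rule applies.
Marchetti and Oyelaran both have date of first judicial appointment 13 Sep 2012, so the next rule applies.
Among Marchetti and Oyelaran, by years on the bench (higher first): Marchetti (23 years) before Oyelaran (11 years).
Nakamura and Quinn both have date of commission Jul 6, 1999, so the next rule applies.
Nakamura and Quinn both have date of first judicial appointment 4 Sep 2006, so the next rule applies.
Among Nakamura and Quinn, by years on the bench (higher first): Nakamura (17 years) before Quinn (16 years).
Order: Marchetti, Oyelaran, Nguyen, Nakamura, Quinn.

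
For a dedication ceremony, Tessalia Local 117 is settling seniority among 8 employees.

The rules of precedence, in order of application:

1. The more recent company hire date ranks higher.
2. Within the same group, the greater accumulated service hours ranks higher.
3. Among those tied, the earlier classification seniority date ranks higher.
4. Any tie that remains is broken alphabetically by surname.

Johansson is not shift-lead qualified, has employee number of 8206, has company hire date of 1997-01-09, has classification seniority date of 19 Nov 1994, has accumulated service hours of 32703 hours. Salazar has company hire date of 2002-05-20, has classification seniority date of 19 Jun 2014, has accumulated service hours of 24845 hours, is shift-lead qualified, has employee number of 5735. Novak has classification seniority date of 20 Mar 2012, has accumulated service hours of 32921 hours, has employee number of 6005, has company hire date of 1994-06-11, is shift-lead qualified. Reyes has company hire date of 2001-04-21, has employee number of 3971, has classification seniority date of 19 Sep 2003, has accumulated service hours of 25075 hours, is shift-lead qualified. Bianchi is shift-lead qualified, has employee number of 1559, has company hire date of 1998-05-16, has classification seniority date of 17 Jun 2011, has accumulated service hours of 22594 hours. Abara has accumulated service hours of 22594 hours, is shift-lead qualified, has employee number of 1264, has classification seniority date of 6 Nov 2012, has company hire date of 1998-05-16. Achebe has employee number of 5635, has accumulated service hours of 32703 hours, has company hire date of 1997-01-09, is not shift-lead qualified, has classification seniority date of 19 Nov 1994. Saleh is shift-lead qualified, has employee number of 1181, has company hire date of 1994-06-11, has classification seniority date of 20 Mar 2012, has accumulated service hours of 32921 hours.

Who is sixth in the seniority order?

Johansson

By company hire date (later first): Salazar (2002-05-20); then Reyes (2001-04-21); then Bianchi and Abara (both 1998-05-16); then Achebe and Johansson (both 1997-01-09); then Novak and Saleh (both 1994-06-11).
Bianchi and Abara both have accumulated service hours 22594 hours, so the next rule applies.
Among Bianchi and Abara, by classification seniority date (earlier first): Bianchi (17 Jun 2011) before Abara (6 Nov 2012).
Achebe and Johansson both have accumulated service hours 32703 hours, so the next rule applies.
Achebe and Johansson both have classification seniority date 19 Nov 1994, so the next rule applies.
Among Achebe and Johansson, alphabetically by surname: Achebe before Johansson.
Novak and Saleh both have accumulated service hours 32921 hours, so the next rule applies.
Novak and Saleh both have classification seniority date 20 Mar 2012, so the next rule applies.
Among Novak and Saleh, alphabetically by surname: Novak before Saleh.
Order: Salazar, Reyes, Bianchi, Abara, Achebe, Johansson, Novak, Saleh.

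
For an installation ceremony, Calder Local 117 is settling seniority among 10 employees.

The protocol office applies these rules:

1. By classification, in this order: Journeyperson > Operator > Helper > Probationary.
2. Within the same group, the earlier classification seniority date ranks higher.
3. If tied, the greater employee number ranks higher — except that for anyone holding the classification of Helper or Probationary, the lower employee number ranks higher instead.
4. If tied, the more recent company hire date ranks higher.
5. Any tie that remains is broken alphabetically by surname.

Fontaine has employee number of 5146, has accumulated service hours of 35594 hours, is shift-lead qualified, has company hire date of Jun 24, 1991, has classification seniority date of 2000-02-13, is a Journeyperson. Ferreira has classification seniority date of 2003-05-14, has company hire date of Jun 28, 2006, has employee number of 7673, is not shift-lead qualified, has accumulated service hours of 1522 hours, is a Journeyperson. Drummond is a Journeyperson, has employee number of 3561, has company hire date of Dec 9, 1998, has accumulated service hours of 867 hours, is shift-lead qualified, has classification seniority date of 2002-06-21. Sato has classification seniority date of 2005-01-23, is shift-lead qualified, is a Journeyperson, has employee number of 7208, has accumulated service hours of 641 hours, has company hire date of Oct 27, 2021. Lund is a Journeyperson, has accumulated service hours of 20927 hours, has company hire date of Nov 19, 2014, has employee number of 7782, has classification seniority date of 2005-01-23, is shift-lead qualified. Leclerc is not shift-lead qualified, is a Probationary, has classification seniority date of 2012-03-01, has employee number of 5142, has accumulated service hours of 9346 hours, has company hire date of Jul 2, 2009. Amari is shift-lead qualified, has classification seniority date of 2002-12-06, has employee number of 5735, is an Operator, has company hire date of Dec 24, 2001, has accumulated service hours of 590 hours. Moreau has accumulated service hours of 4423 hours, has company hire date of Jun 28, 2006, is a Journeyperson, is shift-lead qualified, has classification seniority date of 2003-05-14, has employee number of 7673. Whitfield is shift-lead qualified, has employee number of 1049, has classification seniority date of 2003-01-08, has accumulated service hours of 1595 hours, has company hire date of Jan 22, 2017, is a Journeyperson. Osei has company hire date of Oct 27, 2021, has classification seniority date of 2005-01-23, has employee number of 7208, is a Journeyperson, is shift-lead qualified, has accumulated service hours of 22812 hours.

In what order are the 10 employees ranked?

Fontaine, Drummond, Whitfield, Ferreira, Moreau, Lund, Osei, Sato, Amari, Leclerc

By classification: Fontaine, Drummond, Whitfield, Ferreira, Moreau, Lund, Osei and Sato (Journeyperson); then Amari (Operator); then Leclerc (Probationary).
Among Fontaine, Drummond, Whitfield, Ferreira, Moreau, Lund, Osei and Sato, by classification seniority date (earlier first): Fontaine (2000-02-13) before Drummond (2002-06-21) before Whitfield (2003-01-08) before Ferreira and Moreau (2003-05-14) before Lund, Osei and Sato (2005-01-23).
Ferreira and Moreau both have employee number 7673, so the next rule applies.
Ferreira and Moreau both have company hire date Jun 28, 2006, so the next rule applies.
Among Ferreira and Moreau, alphabetically by surname: Ferreira before Moreau.
Among Lund, Osei and Sato, by employee number (higher first): Lund (7782) before Osei and Sato (7208).
Osei and Sato both have company hire date Oct 27, 2021, so the next rule applies.
Among Osei and Sato, alphabetically by surname: Osei before Sato.
Full order: Fontaine, Drummond, Whitfield, Ferreira, Moreau, Lund, Osei, Sato, Amari, Leclerc.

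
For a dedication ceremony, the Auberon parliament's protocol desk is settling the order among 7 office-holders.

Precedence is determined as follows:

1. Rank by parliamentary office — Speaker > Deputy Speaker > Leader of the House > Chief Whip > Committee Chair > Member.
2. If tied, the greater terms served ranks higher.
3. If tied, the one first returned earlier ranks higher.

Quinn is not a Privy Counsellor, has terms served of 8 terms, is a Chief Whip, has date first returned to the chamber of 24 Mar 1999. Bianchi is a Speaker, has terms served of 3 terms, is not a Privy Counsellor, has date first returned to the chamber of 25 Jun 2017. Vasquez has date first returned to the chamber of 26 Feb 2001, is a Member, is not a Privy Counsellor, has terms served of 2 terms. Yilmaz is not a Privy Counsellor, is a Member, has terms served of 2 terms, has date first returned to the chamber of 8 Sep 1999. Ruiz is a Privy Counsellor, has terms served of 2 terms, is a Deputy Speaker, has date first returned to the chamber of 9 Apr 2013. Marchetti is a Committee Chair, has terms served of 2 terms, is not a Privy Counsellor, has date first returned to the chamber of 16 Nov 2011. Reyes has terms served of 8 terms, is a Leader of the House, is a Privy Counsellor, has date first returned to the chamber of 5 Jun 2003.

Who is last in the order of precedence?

By parliamentary office: Bianchi (Speaker); then Ruiz (Deputy Speaker); then Reyes (Leader of the House); then Quinn (Chief Whip); then Marchetti (Committee Chair); then Yilmaz and Vasquez (Member).
Yilmaz and Vasquez both have terms served 2 terms, so the next rule applies.
Among Yilmaz and Vasquez, by date first returned to the chamber (earlier first): Yilmaz (8 Sep 1999) before Vasquez (26 Feb 2001).
Order: Bianchi, Ruiz, Reyes, Quinn, Marchetti, Yilmaz, Vasquez.

Vasquez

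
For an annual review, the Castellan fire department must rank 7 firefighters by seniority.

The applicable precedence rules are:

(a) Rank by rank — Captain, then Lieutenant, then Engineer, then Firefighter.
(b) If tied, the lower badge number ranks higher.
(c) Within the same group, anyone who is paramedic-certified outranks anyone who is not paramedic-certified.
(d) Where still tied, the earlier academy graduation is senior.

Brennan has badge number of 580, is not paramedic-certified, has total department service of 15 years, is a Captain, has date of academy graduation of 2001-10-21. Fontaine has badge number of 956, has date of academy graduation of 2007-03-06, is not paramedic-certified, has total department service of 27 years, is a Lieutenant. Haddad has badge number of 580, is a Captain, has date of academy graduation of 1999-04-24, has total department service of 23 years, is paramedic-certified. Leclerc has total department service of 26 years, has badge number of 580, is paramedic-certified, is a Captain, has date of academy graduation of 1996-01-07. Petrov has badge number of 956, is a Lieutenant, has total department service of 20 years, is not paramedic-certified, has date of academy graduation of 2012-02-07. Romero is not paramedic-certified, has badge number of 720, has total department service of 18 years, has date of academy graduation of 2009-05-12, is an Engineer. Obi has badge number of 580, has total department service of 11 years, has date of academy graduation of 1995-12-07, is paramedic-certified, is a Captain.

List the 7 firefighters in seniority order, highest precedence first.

By rank: Obi, Leclerc, Haddad and Brennan (Captain); then Fontaine and Petrov (Lieutenant); then Romero (Engineer).
Obi, Leclerc, Haddad and Brennan all have badge number 580, so the next rule applies.
Among Obi, Leclerc, Haddad and Brennan, paramedic-certified before not paramedic-certified: Obi, Leclerc and Haddad (paramedic-certified) before Brennan (not paramedic-certified).
Among Obi, Leclerc and Haddad, by date of academy graduation (earlier first): Obi (1995-12-07) before Leclerc (1996-01-07) before Haddad (1999-04-24).
Fontaine and Petrov both have badge number 956, so the next rule applies.
Fontaine and Petrov are each not paramedic-certified, so the next rule applies.
Among Fontaine and Petrov, by date of academy graduation (earlier first): Fontaine (2007-03-06) before Petrov (2012-02-07).
Full order: Obi, Leclerc, Haddad, Brennan, Fontaine, Petrov, Romero.

Obi, Leclerc, Haddad, Brennan, Fontaine, Petrov, Romero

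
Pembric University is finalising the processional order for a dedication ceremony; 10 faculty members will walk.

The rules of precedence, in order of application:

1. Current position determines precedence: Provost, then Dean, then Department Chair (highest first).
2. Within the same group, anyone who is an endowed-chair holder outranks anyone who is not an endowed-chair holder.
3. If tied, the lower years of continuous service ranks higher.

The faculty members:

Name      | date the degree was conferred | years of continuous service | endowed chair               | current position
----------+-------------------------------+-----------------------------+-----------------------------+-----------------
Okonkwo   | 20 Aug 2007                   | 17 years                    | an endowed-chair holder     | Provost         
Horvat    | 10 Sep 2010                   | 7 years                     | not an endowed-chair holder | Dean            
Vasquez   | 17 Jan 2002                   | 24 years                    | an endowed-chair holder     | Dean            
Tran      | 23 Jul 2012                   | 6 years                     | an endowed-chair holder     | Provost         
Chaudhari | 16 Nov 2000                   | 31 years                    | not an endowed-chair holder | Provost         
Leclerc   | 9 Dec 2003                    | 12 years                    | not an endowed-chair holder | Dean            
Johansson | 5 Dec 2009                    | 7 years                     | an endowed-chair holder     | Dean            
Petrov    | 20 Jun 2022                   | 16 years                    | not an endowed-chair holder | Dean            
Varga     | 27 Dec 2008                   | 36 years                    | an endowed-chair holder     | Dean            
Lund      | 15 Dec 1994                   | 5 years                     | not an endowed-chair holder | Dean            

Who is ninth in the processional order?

By current position: Tran, Okonkwo and Chaudhari (Provost); then Johansson, Vasquez, Varga, Lund, Horvat, Leclerc and Petrov (Dean).
Among Tran, Okonkwo and Chaudhari, an endowed-chair holder before not an endowed-chair holder: Tran and Okonkwo (an endowed-chair holder) before Chaudhari (not an endowed-chair holder).
Among Tran and Okonkwo, by years of continuous service (lower first): Tran (6 years) before Okonkwo (17 years).
Among Johansson, Vasquez, Varga, Lund, Horvat, Leclerc and Petrov, an endowed-chair holder before not an endowed-chair holder: Johansson, Vasquez and Varga (an endowed-chair holder) before Lund, Horvat, Leclerc and Petrov (not an endowed-chair holder).
Among Johansson, Vasquez and Varga, by years of continuous service (lower first): Johansson (7 years) before Vasquez (24 years) before Varga (36 years).
Among Lund, Horvat, Leclerc and Petrov, by years of continuous service (lower first): Lund (5 years) before Horvat (7 years) before Leclerc (12 years) before Petrov (16 years).
Order: Tran, Okonkwo, Chaudhari, Johansson, Vasquez, Varga, Lund, Horvat, Leclerc, Petrov.

Leclerc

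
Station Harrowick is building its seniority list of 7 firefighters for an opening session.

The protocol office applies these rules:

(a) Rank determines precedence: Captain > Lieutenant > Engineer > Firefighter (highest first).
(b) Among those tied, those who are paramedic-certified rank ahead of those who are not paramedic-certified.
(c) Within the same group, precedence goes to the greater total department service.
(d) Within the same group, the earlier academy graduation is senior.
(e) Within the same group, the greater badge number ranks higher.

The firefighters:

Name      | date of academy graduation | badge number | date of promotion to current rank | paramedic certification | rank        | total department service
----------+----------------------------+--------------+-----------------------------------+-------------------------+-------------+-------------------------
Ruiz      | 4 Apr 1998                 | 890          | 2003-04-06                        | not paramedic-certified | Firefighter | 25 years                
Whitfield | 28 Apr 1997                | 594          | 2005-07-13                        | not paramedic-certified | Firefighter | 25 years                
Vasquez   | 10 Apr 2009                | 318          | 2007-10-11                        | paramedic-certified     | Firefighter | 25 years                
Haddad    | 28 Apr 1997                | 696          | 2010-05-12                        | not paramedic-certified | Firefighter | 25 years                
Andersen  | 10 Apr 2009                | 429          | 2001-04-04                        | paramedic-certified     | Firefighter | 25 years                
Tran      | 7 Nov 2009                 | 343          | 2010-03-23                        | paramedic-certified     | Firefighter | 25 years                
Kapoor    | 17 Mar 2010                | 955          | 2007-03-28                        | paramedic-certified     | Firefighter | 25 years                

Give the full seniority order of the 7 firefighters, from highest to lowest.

Andersen, Vasquez, Tran, Kapoor, Haddad, Whitfield, Ruiz

By rank: Andersen, Vasquez, Tran, Kapoor, Haddad, Whitfield and Ruiz (Firefighter).
Among Andersen, Vasquez, Tran, Kapoor, Haddad, Whitfield and Ruiz, paramedic-certified before not paramedic-certified: Andersen, Vasquez, Tran and Kapoor (paramedic-certified) before Haddad, Whitfield and Ruiz (not paramedic-certified).
Andersen, Vasquez, Tran and Kapoor all have total department service 25 years, so the next rule applies.
Among Andersen, Vasquez, Tran and Kapoor, by date of academy graduation (earlier first): Andersen and Vasquez (10 Apr 2009) before Tran (7 Nov 2009) before Kapoor (17 Mar 2010).
Among Andersen and Vasquez, by badge number (higher first): Andersen (429) before Vasquez (318).
Haddad, Whitfield and Ruiz all have total department service 25 years, so the next rule applies.
Among Haddad, Whitfield and Ruiz, by date of academy graduation (earlier first): Haddad and Whitfield (28 Apr 1997) before Ruiz (4 Apr 1998).
Among Haddad and Whitfield, by badge number (higher first): Haddad (696) before Whitfield (594).
Full order: Andersen, Vasquez, Tran, Kapoor, Haddad, Whitfield, Ruiz.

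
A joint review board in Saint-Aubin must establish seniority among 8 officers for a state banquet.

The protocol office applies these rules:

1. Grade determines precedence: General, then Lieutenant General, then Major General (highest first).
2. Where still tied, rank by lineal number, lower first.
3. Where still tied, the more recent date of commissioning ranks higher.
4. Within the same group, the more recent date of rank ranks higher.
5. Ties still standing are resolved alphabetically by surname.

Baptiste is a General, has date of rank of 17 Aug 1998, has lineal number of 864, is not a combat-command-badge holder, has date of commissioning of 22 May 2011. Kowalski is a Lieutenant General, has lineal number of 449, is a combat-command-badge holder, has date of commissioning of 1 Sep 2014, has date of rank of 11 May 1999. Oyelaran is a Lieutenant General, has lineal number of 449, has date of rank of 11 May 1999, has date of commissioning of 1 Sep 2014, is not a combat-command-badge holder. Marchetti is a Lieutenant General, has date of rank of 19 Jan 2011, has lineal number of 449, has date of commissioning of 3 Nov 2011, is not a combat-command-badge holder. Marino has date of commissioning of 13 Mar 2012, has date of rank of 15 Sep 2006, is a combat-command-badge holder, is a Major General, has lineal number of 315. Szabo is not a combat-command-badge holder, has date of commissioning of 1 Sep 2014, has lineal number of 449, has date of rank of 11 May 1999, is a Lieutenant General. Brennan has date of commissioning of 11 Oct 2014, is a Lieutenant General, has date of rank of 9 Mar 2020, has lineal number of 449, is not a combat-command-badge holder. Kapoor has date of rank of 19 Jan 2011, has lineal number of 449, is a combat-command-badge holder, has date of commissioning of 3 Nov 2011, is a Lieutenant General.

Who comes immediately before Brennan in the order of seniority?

Baptiste

By grade: Baptiste (General); then Brennan, Kowalski, Oyelaran, Szabo, Kapoor and Marchetti (Lieutenant General); then Marino (Major General).
Brennan, Kowalski, Oyelaran, Szabo, Kapoor and Marchetti all have lineal number 449, so the next rule applies.
Among Brennan, Kowalski, Oyelaran, Szabo, Kapoor and Marchetti, by date of commissioning (later first): Brennan (11 Oct 2014) before Kowalski, Oyelaran and Szabo (1 Sep 2014) before Kapoor and Marchetti (3 Nov 2011).
Kowalski, Oyelaran and Szabo all have date of rank 11 May 1999, so the next rule applies.
Among Kowalski, Oyelaran and Szabo, alphabetically by surname: Kowalski before Oyelaran before Szabo.
Kapoor and Marchetti both have date of rank 19 Jan 2011, so the next rule applies.
Among Kapoor and Marchetti, alphabetically by surname: Kapoor before Marchetti.
Order: Baptiste, Brennan, Kowalski, Oyelaran, Szabo, Kapoor, Marchetti, Marino.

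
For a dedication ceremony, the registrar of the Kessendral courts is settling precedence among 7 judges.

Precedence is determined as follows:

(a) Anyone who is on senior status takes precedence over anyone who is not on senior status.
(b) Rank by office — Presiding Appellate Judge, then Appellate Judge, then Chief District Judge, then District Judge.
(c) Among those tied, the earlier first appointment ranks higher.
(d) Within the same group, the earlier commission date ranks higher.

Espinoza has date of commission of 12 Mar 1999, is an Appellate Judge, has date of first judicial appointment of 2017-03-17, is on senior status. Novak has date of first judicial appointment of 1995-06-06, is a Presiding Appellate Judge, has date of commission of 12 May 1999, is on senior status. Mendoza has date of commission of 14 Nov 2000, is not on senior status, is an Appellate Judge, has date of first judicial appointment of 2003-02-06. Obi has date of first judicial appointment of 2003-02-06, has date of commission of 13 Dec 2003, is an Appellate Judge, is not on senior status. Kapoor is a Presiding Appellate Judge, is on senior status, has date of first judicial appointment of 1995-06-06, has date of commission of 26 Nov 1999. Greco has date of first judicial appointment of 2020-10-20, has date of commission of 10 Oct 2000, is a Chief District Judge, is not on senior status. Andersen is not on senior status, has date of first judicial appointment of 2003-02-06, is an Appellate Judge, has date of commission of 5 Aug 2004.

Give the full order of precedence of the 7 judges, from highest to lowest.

By the first rule: Novak, Kapoor and Espinoza (each on senior status); then Mendoza, Obi, Andersen and Greco (each not on senior status).
Among Novak, Kapoor and Espinoza, by office: Novak and Kapoor (Presiding Appellate Judge) before Espinoza (Appellate Judge).
Novak and Kapoor both have date of first judicial appointment 1995-06-06, so the next rule applies.
Among Novak and Kapoor, by date of commission (earlier first): Novak (12 May 1999) before Kapoor (26 Nov 1999).
Among Mendoza, Obi, Andersen and Greco, by office: Mendoza, Obi and Andersen (Appellate Judge) before Greco (Chief District Judge).
Mendoza, Obi and Andersen all have date of first judicial appointment 2003-02-06, so the next rule applies.
Among Mendoza, Obi and Andersen, by date of commission (earlier first): Mendoza (14 Nov 2000) before Obi (13 Dec 2003) before Andersen (5 Aug 2004).
Full order: Novak, Kapoor, Espinoza, Mendoza, Obi, Andersen, Greco.

Novak, Kapoor, Espinoza, Mendoza, Obi, Andersen, Greco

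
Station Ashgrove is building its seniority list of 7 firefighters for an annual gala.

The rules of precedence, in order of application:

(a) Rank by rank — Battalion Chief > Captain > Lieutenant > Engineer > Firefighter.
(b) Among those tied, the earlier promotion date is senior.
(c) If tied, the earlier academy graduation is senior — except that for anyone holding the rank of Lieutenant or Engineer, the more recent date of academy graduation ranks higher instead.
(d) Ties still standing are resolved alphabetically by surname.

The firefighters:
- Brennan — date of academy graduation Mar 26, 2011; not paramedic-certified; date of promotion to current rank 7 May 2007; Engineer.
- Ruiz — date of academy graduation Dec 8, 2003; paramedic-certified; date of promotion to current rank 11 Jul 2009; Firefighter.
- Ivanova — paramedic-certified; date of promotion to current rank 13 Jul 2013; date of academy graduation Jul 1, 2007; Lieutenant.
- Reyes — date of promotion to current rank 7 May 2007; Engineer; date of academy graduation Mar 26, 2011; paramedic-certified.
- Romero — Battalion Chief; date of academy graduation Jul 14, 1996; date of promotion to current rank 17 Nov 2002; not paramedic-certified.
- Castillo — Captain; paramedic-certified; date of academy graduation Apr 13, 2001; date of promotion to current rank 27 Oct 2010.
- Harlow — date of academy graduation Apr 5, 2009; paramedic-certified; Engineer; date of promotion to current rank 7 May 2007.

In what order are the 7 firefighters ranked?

Romero, Castillo, Ivanova, Brennan, Reyes, Harlow, Ruiz

By rank: Romero (Battalion Chief); then Castillo (Captain); then Ivanova (Lieutenant); then Brennan, Reyes and Harlow (Engineer); then Ruiz (Firefighter).
Brennan, Reyes and Harlow all have date of promotion to current rank 7 May 2007, so the next rule applies.
Among Brennan, Reyes and Harlow, by date of academy graduation (later first) (reversed rule for this group): Brennan and Reyes (Mar 26, 2011) before Harlow (Apr 5, 2009).
Among Brennan and Reyes, alphabetically by surname: Brennan before Reyes.
Full order: Romero, Castillo, Ivanova, Brennan, Reyes, Harlow, Ruiz.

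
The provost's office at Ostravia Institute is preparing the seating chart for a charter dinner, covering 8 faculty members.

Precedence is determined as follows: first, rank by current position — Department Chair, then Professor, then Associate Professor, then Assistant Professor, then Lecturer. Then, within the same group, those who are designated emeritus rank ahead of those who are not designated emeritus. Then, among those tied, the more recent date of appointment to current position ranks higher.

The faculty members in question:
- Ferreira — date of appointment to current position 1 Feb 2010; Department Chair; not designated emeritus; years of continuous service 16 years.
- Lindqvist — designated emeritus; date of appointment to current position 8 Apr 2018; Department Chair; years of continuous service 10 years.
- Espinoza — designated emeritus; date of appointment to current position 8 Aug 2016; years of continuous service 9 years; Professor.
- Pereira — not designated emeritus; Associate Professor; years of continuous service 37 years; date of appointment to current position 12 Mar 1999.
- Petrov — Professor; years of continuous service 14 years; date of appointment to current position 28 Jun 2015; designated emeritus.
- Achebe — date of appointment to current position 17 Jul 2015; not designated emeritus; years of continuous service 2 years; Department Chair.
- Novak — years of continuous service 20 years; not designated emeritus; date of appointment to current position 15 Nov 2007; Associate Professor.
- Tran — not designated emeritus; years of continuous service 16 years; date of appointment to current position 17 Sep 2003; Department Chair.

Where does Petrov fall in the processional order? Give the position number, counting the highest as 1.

6

By current position: Lindqvist, Achebe, Ferreira and Tran (Department Chair); then Espinoza and Petrov (Professor); then Novak and Pereira (Associate Professor).
Among Lindqvist, Achebe, Ferreira and Tran, designated emeritus before not designated emeritus: Lindqvist (designated emeritus) before Achebe, Ferreira and Tran (not designated emeritus).
Among Achebe, Ferreira and Tran, by date of appointment to current position (later first): Achebe (17 Jul 2015) before Ferreira (1 Feb 2010) before Tran (17 Sep 2003).
Espinoza and Petrov are each designated emeritus, so the next rule applies.
Among Espinoza and Petrov, by date of appointment to current position (later first): Espinoza (8 Aug 2016) before Petrov (28 Jun 2015).
Novak and Pereira are each not designated emeritus, so the next rule applies.
Among Novak and Pereira, by date of appointment to current position (later first): Novak (15 Nov 2007) before Pereira (12 Mar 1999).
Order: Lindqvist, Achebe, Ferreira, Tran, Espinoza, Petrov, Novak, Pereira. So position 6.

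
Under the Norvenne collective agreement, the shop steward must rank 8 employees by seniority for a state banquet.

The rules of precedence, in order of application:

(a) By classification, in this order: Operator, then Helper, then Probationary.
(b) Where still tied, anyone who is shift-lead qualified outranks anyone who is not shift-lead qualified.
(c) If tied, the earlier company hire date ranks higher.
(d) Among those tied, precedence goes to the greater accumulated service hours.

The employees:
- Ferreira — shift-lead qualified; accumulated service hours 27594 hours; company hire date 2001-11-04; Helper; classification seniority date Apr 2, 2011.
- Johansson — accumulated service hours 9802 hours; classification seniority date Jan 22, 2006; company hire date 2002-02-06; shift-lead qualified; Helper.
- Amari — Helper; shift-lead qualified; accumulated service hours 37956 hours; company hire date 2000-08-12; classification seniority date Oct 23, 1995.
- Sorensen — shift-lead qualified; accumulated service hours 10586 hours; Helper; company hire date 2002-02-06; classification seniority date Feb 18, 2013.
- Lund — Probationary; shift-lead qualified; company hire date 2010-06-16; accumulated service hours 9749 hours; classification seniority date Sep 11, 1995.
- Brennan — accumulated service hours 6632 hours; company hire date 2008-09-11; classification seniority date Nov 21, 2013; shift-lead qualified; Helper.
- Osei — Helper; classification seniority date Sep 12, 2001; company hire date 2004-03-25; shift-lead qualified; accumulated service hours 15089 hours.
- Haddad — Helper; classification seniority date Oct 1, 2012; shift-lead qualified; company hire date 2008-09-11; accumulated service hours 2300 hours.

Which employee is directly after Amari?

By classification: Amari, Ferreira, Sorensen, Johansson, Osei, Brennan and Haddad (Helper); then Lund (Probationary).
Amari, Ferreira, Sorensen, Johansson, Osei, Brennan and Haddad are each shift-lead qualified, so the next rule applies.
Among Amari, Ferreira, Sorensen, Johansson, Osei, Brennan and Haddad, by company hire date (earlier first): Amari (2000-08-12) before Ferreira (2001-11-04) before Sorensen and Johansson (2002-02-06) before Osei (2004-03-25) before Brennan and Haddad (2008-09-11).
Among Sorensen and Johansson, by accumulated service hours (higher first): Sorensen (10586 hours) before Johansson (9802 hours).
Among Brennan and Haddad, by accumulated service hours (higher first): Brennan (6632 hours) before Haddad (2300 hours).
Order: Amari, Ferreira, Sorensen, Johansson, Osei, Brennan, Haddad, Lund.

Ferreira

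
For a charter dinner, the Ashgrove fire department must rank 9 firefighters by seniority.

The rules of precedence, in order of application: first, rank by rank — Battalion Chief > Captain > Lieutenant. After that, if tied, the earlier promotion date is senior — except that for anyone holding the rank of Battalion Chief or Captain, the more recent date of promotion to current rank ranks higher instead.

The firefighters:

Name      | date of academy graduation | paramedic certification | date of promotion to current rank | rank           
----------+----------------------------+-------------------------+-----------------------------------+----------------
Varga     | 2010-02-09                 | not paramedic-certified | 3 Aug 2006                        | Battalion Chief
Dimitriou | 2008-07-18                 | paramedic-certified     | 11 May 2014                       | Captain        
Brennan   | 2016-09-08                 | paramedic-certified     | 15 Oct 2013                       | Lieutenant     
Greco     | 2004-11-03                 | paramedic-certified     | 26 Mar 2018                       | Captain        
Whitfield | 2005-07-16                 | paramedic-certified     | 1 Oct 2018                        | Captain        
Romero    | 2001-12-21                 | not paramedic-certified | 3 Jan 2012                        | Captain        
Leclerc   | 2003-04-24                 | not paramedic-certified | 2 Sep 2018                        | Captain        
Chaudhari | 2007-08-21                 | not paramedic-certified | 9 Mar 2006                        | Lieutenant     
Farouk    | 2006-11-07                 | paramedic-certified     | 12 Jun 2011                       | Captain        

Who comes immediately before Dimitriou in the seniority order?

By rank: Varga (Battalion Chief); then Whitfield, Leclerc, Greco, Dimitriou, Romero and Farouk (Captain); then Chaudhari and Brennan (Lieutenant).
Among Whitfield, Leclerc, Greco, Dimitriou, Romero and Farouk, by date of promotion to current rank (later first) (reversed rule for this group): Whitfield (1 Oct 2018) before Leclerc (2 Sep 2018) before Greco (26 Mar 2018) before Dimitriou (11 May 2014) before Romero (3 Jan 2012) before Farouk (12 Jun 2011).
Among Chaudhari and Brennan, by date of promotion to current rank (earlier first): Chaudhari (9 Mar 2006) before Brennan (15 Oct 2013).
Order: Varga, Whitfield, Leclerc, Greco, Dimitriou, Romero, Farouk, Chaudhari, Brennan.

Greco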